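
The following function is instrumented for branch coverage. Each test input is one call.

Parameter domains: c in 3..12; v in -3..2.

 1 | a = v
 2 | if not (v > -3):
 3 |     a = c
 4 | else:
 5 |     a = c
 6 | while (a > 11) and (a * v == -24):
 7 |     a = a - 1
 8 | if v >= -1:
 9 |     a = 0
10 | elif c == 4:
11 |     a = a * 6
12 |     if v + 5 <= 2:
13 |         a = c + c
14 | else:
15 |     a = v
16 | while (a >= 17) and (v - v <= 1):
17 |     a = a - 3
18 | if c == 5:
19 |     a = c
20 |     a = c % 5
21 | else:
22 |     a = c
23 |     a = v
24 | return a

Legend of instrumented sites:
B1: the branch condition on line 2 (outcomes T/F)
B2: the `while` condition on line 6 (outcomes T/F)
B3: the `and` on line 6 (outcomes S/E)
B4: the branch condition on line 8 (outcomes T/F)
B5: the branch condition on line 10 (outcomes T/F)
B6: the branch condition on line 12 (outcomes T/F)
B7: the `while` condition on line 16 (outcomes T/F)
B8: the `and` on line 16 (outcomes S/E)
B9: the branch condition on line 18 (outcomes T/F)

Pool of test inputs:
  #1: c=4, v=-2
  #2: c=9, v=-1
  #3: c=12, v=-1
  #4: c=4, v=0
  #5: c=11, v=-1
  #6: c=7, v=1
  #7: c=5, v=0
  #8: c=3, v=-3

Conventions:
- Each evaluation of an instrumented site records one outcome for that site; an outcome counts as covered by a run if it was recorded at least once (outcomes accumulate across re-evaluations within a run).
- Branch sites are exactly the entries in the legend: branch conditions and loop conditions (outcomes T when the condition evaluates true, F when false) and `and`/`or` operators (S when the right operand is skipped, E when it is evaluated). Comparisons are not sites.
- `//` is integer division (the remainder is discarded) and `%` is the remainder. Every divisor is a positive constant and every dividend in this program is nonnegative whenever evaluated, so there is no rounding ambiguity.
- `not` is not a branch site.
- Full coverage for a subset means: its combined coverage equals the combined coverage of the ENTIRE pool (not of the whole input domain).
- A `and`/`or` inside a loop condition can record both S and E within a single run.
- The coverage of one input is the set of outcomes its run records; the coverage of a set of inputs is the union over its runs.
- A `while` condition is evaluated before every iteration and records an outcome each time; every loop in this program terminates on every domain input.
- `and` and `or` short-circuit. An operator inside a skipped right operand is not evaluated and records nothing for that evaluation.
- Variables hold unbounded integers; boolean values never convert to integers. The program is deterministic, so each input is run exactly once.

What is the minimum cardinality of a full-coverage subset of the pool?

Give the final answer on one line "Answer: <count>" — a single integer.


test 1 (c=4, v=-2) hits B1=F, B2=F, B3=S, B4=F, B5=T, B6=F, B7=T, B7=F, B8=S, B8=E, B9=F
test 2 (c=9, v=-1) hits B1=F, B2=F, B3=S, B4=T, B7=F, B8=S, B9=F
test 3 (c=12, v=-1) hits B1=F, B2=F, B3=E, B4=T, B7=F, B8=S, B9=F
test 4 (c=4, v=0) hits B1=F, B2=F, B3=S, B4=T, B7=F, B8=S, B9=F
test 5 (c=11, v=-1) hits B1=F, B2=F, B3=S, B4=T, B7=F, B8=S, B9=F
test 6 (c=7, v=1) hits B1=F, B2=F, B3=S, B4=T, B7=F, B8=S, B9=F
test 7 (c=5, v=0) hits B1=F, B2=F, B3=S, B4=T, B7=F, B8=S, B9=T
test 8 (c=3, v=-3) hits B1=T, B2=F, B3=S, B4=F, B5=F, B7=F, B8=S, B9=F
together the pool reaches 16 outcomes: B1=T, B1=F, B2=F, B3=S, B3=E, B4=T, B4=F, B5=T, B5=F, B6=F, B7=T, B7=F, B8=S, B8=E, B9=T, B9=F
checked all size-1 subsets: none covers 16 outcomes (max 11/16)
checked all size-2 subsets: none covers 16 outcomes (max 13/16)
checked all size-3 subsets: none covers 16 outcomes (max 15/16)
the canonical winner is {1, 3, 7, 8}: size 4, full 16-outcome coverage, earliest index list among size-4 covers
Answer: 4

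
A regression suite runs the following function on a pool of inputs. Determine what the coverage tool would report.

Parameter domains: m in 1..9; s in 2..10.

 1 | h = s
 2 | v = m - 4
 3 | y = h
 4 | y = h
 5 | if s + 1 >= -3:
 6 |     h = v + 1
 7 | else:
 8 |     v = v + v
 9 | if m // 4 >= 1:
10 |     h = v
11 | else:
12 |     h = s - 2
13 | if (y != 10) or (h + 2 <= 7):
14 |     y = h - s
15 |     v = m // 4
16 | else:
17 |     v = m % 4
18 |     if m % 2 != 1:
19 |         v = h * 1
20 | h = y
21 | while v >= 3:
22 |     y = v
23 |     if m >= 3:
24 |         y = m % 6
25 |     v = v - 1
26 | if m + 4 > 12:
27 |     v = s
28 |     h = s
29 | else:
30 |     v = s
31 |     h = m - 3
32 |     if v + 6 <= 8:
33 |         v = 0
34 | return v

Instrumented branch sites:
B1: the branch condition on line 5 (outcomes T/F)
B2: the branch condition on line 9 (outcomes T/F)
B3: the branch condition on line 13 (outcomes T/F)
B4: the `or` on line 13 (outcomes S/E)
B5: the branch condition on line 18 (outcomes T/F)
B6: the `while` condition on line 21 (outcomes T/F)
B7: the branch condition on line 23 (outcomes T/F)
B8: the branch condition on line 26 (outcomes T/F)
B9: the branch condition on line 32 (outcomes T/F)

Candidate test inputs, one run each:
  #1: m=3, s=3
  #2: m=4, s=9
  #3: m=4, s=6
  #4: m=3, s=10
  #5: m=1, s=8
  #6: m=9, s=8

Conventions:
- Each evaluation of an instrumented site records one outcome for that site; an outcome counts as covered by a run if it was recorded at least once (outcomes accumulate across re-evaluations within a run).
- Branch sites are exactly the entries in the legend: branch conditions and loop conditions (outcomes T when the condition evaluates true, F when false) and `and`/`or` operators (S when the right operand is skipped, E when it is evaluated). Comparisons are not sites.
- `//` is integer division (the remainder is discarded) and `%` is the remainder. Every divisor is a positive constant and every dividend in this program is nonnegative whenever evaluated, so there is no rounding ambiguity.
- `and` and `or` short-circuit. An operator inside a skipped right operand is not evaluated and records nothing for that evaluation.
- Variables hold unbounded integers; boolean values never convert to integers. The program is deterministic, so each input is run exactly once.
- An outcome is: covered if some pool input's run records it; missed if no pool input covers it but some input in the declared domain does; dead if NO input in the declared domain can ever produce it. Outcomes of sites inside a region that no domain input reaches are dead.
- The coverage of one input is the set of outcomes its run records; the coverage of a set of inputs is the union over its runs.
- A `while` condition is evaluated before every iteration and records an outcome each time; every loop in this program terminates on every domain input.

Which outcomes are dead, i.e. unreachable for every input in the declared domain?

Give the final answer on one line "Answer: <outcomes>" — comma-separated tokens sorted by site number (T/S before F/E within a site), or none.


sweeping the full domain (81 inputs) for each outcome:
  B1=F: unreachable across the whole domain -> dead
  reachable outcomes have witnesses, e.g. B1=T (e.g. m=1, s=2), B2=T (e.g. m=4, s=2), B2=F (e.g. m=1, s=2), B3=T (e.g. m=1, s=2)
Answer: B1=F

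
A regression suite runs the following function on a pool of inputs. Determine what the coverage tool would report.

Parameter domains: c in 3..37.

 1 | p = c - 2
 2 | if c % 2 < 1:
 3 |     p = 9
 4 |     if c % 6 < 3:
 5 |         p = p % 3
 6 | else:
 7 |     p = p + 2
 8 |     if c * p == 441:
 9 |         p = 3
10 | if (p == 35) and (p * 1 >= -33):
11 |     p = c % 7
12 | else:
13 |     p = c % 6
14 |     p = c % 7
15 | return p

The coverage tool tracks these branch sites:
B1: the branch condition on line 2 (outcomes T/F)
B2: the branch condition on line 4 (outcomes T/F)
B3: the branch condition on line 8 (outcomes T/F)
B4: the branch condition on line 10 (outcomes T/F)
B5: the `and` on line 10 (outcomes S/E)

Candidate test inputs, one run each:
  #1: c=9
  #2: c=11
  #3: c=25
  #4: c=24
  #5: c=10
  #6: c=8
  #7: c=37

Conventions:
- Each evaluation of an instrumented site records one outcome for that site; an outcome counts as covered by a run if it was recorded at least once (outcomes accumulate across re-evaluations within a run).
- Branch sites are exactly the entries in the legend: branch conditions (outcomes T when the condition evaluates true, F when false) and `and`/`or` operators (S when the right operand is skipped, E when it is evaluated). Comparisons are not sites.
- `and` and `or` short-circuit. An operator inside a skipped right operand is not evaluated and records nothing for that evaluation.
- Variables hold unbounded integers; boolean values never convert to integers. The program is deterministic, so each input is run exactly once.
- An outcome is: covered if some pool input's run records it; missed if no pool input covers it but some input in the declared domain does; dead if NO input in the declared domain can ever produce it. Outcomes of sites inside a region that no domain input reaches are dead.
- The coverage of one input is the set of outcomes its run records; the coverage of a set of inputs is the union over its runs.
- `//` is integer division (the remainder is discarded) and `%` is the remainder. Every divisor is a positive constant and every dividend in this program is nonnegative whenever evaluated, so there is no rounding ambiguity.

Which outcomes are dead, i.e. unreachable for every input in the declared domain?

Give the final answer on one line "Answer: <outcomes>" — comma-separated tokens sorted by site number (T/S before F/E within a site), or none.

running all 35 domain inputs and tallying outcomes:
  reachable outcomes have witnesses, e.g. B1=T (e.g. c=4), B1=F (e.g. c=3), B2=T (e.g. c=6), B2=F (e.g. c=4)

Answer: none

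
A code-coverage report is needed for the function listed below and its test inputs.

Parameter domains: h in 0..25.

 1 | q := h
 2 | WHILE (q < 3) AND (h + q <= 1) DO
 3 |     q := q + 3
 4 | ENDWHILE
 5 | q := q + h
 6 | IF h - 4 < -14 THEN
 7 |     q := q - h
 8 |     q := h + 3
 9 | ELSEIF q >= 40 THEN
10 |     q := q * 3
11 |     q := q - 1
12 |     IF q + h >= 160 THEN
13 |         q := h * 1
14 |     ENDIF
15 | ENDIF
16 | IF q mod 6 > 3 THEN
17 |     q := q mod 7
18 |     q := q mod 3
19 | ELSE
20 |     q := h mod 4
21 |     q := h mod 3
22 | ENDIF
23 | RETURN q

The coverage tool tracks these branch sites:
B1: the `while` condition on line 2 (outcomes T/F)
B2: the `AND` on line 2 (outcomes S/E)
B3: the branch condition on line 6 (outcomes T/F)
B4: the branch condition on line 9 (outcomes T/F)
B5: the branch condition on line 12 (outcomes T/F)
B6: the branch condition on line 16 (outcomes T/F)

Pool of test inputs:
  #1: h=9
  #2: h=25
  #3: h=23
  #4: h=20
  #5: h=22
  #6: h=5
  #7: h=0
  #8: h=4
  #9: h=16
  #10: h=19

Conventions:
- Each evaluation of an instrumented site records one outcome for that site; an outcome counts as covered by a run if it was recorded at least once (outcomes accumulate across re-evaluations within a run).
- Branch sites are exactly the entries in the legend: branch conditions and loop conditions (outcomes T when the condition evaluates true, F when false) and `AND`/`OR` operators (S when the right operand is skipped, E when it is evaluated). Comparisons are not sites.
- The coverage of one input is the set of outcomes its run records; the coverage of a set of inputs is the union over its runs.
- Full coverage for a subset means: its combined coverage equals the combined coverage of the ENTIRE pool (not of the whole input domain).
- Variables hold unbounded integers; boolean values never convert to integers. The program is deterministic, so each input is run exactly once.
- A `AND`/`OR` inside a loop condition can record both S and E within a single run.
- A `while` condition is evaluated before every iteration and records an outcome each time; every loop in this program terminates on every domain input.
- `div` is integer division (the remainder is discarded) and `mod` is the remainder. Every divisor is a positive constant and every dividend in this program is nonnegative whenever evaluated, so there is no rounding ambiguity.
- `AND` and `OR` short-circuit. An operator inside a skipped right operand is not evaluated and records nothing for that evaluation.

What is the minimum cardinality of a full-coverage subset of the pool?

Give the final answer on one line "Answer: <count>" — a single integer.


#1 (h=9) -> B2->S, B1->F, B3->F, B4->F, B6->F; covered: B1=F, B2=S, B3=F, B4=F, B6=F
#2 (h=25) -> B2->S, B1->F, B3->F, B4->T, B5->T, B6->F; covered: B1=F, B2=S, B3=F, B4=T, B5=T, B6=F
#3 (h=23) -> B2->S, B1->F, B3->F, B4->T, B5->T, B6->T; covered: B1=F, B2=S, B3=F, B4=T, B5=T, B6=T
#4 (h=20) -> B2->S, B1->F, B3->F, B4->T, B5->F, B6->T; covered: B1=F, B2=S, B3=F, B4=T, B5=F, B6=T
#5 (h=22) -> B2->S, B1->F, B3->F, B4->T, B5->F, B6->T; covered: B1=F, B2=S, B3=F, B4=T, B5=F, B6=T
#6 (h=5) -> B2->S, B1->F, B3->F, B4->F, B6->T; covered: B1=F, B2=S, B3=F, B4=F, B6=T
#7 (h=0) -> B2->E, B1->T, B2->S, B1->F, B3->F, B4->F, B6->F; covered: B1=T, B1=F, B2=S, B2=E, B3=F, B4=F, B6=F
#8 (h=4) -> B2->S, B1->F, B3->F, B4->F, B6->F; covered: B1=F, B2=S, B3=F, B4=F, B6=F
#9 (h=16) -> B2->S, B1->F, B3->F, B4->F, B6->F; covered: B1=F, B2=S, B3=F, B4=F, B6=F
#10 (h=19) -> B2->S, B1->F, B3->F, B4->F, B6->F; covered: B1=F, B2=S, B3=F, B4=F, B6=F
union over all inputs: B1=T, B1=F, B2=S, B2=E, B3=F, B4=T, B4=F, B5=T, B5=F, B6=T, B6=F (11 outcomes)
no size-1 subset reaches all 11 outcomes (best union: 7/11)
no size-2 subset reaches all 11 outcomes (best union: 10/11)
inputs {2, 4, 7} (size 3) cover everything; no size-3 subset with a lexicographically smaller index list covers all 11
Answer: 3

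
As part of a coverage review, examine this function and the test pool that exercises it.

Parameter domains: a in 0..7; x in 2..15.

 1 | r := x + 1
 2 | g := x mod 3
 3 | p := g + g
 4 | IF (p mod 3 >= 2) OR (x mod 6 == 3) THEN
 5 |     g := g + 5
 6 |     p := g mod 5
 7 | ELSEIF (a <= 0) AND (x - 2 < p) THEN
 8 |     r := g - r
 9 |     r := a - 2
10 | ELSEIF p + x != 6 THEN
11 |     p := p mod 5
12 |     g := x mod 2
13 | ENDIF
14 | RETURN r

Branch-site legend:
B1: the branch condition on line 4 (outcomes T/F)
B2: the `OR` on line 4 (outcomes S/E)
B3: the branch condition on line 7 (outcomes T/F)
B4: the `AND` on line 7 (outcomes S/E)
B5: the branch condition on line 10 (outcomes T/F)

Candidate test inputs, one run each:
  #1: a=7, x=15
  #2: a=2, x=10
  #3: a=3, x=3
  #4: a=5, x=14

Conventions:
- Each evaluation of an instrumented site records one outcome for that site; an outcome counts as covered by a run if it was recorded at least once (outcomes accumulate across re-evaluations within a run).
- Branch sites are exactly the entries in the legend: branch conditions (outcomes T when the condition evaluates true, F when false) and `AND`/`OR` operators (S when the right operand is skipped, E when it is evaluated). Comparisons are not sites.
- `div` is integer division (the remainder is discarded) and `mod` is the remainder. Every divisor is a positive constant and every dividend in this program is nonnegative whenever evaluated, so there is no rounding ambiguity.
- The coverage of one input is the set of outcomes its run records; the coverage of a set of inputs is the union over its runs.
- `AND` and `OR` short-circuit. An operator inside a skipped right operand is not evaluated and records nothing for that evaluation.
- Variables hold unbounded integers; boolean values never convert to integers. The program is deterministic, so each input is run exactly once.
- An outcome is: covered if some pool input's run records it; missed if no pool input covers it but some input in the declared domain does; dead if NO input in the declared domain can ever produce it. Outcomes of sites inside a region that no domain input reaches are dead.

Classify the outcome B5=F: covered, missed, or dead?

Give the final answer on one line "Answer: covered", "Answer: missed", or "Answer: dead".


no pool input records B5=F
but domain input (a=0, x=6) does record it -> reachable, so missed
Answer: missed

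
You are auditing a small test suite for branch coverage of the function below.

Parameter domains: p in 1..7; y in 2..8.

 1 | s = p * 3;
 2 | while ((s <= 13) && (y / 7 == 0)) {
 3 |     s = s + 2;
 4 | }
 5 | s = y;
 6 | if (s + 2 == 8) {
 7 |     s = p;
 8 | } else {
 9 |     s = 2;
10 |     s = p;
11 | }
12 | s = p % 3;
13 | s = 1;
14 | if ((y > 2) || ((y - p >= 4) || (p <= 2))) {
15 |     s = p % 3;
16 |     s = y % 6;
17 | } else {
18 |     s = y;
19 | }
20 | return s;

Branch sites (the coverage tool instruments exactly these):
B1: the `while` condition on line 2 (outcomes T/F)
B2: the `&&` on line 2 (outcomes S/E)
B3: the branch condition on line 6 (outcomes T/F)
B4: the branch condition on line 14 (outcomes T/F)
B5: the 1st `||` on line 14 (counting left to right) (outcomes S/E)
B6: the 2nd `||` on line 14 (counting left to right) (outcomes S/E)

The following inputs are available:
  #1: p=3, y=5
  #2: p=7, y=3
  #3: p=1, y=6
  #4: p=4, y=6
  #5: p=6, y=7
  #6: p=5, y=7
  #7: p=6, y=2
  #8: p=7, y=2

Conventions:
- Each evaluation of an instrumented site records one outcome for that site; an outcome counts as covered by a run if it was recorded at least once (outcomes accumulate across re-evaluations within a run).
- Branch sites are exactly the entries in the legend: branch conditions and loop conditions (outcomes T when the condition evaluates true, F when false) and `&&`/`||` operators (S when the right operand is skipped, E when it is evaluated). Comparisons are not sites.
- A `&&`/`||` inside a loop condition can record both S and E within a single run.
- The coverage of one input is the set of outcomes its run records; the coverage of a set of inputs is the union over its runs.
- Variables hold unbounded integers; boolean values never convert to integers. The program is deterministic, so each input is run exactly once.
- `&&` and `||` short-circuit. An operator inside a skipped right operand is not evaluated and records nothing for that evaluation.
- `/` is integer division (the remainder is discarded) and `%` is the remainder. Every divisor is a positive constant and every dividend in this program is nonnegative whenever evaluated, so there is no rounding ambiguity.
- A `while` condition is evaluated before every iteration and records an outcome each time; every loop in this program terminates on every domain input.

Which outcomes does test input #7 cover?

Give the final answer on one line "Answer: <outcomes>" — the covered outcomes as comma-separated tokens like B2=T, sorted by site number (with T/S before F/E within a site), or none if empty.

Tracing the run of input #7 (p=6, y=2):
  B2->S, B1->F, B3->F, B5->E, B6->E, B4->F
collecting distinct outcomes: B1=F, B2=S, B3=F, B4=F, B5=E, B6=E

Answer: B1=F, B2=S, B3=F, B4=F, B5=E, B6=E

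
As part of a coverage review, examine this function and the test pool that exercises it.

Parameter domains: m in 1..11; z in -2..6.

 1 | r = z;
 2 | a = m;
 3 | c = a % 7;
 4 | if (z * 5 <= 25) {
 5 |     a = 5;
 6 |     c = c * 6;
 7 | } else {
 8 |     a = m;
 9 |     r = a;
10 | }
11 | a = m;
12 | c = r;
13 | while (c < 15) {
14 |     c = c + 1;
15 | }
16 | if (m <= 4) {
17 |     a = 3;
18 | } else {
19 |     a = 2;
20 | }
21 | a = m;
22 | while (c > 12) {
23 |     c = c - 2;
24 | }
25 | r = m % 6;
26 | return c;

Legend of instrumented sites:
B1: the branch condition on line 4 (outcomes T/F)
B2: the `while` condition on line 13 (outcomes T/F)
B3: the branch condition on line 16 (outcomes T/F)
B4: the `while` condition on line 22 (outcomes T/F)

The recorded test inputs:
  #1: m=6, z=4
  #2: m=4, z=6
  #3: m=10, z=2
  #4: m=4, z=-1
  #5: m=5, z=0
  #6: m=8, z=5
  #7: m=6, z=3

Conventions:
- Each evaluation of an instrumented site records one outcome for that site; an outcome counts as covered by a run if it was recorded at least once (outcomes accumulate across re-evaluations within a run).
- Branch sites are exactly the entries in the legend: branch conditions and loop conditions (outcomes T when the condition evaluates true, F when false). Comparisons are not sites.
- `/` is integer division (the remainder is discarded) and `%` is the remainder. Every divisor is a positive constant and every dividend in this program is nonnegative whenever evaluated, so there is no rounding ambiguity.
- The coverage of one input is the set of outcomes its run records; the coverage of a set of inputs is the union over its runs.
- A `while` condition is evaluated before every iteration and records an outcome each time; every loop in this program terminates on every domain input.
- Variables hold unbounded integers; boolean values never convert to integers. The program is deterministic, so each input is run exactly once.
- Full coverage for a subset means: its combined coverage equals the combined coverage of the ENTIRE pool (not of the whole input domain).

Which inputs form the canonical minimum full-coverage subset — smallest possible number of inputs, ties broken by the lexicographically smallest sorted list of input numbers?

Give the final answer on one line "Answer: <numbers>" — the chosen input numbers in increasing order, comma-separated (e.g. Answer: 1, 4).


input #1, m=6, z=4: events B1->T, B2->T, B2->T, B2->T, B2->T, B2->T, B2->T, B2->T, B2->T, B2->T, B2->T, B2->T, B2->F, B3->F, ...; outcomes B1=T, B2=T, B2=F, B3=F, B4=T, B4=F
input #2, m=4, z=6: events B1->F, B2->T, B2->T, B2->T, B2->T, B2->T, B2->T, B2->T, B2->T, B2->T, B2->T, B2->T, B2->F, B3->T, ...; outcomes B1=F, B2=T, B2=F, B3=T, B4=T, B4=F
input #3, m=10, z=2: events B1->T, B2->T, B2->T, B2->T, B2->T, B2->T, B2->T, B2->T, B2->T, B2->T, B2->T, B2->T, B2->T, B2->T, ...; outcomes B1=T, B2=T, B2=F, B3=F, B4=T, B4=F
input #4, m=4, z=-1: events B1->T, B2->T, B2->T, B2->T, B2->T, B2->T, B2->T, B2->T, B2->T, B2->T, B2->T, B2->T, B2->T, B2->T, ...; outcomes B1=T, B2=T, B2=F, B3=T, B4=T, B4=F
input #5, m=5, z=0: events B1->T, B2->T, B2->T, B2->T, B2->T, B2->T, B2->T, B2->T, B2->T, B2->T, B2->T, B2->T, B2->T, B2->T, ...; outcomes B1=T, B2=T, B2=F, B3=F, B4=T, B4=F
input #6, m=8, z=5: events B1->T, B2->T, B2->T, B2->T, B2->T, B2->T, B2->T, B2->T, B2->T, B2->T, B2->T, B2->F, B3->F, B4->T, ...; outcomes B1=T, B2=T, B2=F, B3=F, B4=T, B4=F
input #7, m=6, z=3: events B1->T, B2->T, B2->T, B2->T, B2->T, B2->T, B2->T, B2->T, B2->T, B2->T, B2->T, B2->T, B2->T, B2->F, ...; outcomes B1=T, B2=T, B2=F, B3=F, B4=T, B4=F
pool-wide coverage (8 outcomes): B1=T, B1=F, B2=T, B2=F, B3=T, B3=F, B4=T, B4=F
size 1 is not enough: best union over all size-1 subsets is 6/8
size 2: inputs {1, 2} cover all 8 outcomes, and no lexicographically smaller subset of this size does
Answer: 1, 2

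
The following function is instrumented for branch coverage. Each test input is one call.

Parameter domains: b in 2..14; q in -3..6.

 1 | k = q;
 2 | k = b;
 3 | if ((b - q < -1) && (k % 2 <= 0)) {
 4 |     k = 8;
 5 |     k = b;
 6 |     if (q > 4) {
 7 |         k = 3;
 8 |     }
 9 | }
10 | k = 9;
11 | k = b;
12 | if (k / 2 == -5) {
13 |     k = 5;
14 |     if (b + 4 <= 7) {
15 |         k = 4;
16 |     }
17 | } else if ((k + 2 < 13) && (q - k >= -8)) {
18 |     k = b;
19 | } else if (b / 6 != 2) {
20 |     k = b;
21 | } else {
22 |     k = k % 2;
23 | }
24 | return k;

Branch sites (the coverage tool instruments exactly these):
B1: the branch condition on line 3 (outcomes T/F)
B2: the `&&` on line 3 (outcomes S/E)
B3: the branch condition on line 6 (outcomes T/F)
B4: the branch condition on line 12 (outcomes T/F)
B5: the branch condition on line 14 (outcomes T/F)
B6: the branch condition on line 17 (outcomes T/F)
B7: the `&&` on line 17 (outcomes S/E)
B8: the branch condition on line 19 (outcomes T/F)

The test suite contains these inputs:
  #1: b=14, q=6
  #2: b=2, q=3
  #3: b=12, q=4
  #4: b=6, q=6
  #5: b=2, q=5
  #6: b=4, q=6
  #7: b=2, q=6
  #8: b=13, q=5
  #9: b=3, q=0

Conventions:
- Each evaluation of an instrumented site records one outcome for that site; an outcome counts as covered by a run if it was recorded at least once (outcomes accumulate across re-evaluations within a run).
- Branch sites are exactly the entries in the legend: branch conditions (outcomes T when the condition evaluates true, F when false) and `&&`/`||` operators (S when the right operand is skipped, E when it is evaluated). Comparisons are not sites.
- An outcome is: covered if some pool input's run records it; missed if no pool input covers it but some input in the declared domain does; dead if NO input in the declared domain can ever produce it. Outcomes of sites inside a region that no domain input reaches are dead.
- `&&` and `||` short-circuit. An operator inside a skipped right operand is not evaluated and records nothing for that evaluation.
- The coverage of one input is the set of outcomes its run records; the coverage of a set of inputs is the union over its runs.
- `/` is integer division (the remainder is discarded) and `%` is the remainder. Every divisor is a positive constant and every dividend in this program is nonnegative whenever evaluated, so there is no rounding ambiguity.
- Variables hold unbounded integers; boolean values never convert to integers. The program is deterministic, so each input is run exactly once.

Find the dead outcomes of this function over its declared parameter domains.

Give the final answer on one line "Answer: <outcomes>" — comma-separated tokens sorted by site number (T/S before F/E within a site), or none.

checking every outcome against all 130 domain inputs:
  B4=T: never recorded by any domain input -> dead
  B5=T: never recorded by any domain input -> dead
  B5=F: never recorded by any domain input -> dead
  reachable outcomes have witnesses, e.g. B1=T (e.g. b=2, q=4), B1=F (e.g. b=2, q=-3), B2=S (e.g. b=2, q=-3), B2=E (e.g. b=2, q=4)

Answer: B4=T, B5=T, B5=F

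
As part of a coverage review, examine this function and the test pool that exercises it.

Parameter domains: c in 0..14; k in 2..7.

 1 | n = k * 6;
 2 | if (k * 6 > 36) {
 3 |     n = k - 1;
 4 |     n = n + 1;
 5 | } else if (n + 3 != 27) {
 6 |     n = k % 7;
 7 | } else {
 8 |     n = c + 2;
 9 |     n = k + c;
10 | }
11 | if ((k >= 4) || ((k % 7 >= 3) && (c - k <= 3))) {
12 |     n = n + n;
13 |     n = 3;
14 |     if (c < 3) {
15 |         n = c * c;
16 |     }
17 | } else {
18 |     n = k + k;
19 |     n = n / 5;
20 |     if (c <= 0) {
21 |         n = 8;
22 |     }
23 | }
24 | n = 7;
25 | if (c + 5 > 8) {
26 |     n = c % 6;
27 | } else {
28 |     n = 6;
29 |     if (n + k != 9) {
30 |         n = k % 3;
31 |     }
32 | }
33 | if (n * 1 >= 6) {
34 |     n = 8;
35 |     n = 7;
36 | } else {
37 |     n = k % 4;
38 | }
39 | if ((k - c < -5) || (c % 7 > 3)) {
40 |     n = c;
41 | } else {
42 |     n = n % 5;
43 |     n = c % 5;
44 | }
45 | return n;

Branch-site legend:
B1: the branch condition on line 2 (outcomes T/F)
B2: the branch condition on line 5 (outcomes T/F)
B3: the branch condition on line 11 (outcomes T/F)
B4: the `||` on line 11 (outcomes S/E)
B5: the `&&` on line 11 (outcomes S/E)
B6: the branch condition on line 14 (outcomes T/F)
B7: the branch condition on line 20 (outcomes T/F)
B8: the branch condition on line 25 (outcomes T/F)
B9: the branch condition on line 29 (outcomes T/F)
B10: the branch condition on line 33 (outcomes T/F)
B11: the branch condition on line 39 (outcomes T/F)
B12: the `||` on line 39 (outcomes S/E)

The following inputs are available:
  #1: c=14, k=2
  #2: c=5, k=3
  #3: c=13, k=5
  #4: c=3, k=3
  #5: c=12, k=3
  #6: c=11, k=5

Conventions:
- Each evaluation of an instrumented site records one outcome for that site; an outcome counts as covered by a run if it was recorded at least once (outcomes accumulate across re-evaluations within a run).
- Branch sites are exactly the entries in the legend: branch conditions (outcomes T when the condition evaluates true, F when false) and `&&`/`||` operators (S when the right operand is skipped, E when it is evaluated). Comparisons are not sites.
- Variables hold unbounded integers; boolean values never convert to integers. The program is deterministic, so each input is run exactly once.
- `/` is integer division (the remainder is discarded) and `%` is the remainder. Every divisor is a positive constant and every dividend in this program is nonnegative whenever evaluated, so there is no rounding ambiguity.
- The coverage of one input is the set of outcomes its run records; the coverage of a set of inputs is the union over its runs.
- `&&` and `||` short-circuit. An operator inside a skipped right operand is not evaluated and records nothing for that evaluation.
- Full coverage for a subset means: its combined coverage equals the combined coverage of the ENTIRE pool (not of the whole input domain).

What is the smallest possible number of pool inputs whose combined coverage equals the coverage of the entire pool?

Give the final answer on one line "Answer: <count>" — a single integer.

run #1 (c=14, k=2) runs B1->F, B2->T, B4->E, B5->S, B3->F, B7->F, B8->T, B10->F, B12->S, B11->T; records B1=F, B2=T, B3=F, B4=E, B5=S, B7=F, B8=T, B10=F, B11=T, B12=S
run #2 (c=5, k=3) runs B1->F, B2->T, B4->E, B5->E, B3->T, B6->F, B8->T, B10->F, B12->E, B11->T; records B1=F, B2=T, B3=T, B4=E, B5=E, B6=F, B8=T, B10=F, B11=T, B12=E
run #3 (c=13, k=5) runs B1->F, B2->T, B4->S, B3->T, B6->F, B8->T, B10->F, B12->S, B11->T; records B1=F, B2=T, B3=T, B4=S, B6=F, B8=T, B10=F, B11=T, B12=S
run #4 (c=3, k=3) runs B1->F, B2->T, B4->E, B5->E, B3->T, B6->F, B8->F, B9->F, B10->T, B12->E, B11->F; records B1=F, B2=T, B3=T, B4=E, B5=E, B6=F, B8=F, B9=F, B10=T, B11=F, B12=E
run #5 (c=12, k=3) runs B1->F, B2->T, B4->E, B5->E, B3->F, B7->F, B8->T, B10->F, B12->S, B11->T; records B1=F, B2=T, B3=F, B4=E, B5=E, B7=F, B8=T, B10=F, B11=T, B12=S
run #6 (c=11, k=5) runs B1->F, B2->T, B4->S, B3->T, B6->F, B8->T, B10->F, B12->S, B11->T; records B1=F, B2=T, B3=T, B4=S, B6=F, B8=T, B10=F, B11=T, B12=S
the full pool covers 19 outcomes: B1=F, B2=T, B3=T, B3=F, B4=S, B4=E, B5=S, B5=E, B6=F, B7=F, B8=T, B8=F, B9=F, B10=T, B10=F, B11=T, B11=F, B12=S, B12=E
every size-1 subset falls short of the 19 outcomes (best: 11/19)
every size-2 subset falls short of the 19 outcomes (best: 18/19)
inputs {1, 3, 4} (size 3) cover everything; no size-3 subset with a lexicographically smaller index list covers all 19

Answer: 3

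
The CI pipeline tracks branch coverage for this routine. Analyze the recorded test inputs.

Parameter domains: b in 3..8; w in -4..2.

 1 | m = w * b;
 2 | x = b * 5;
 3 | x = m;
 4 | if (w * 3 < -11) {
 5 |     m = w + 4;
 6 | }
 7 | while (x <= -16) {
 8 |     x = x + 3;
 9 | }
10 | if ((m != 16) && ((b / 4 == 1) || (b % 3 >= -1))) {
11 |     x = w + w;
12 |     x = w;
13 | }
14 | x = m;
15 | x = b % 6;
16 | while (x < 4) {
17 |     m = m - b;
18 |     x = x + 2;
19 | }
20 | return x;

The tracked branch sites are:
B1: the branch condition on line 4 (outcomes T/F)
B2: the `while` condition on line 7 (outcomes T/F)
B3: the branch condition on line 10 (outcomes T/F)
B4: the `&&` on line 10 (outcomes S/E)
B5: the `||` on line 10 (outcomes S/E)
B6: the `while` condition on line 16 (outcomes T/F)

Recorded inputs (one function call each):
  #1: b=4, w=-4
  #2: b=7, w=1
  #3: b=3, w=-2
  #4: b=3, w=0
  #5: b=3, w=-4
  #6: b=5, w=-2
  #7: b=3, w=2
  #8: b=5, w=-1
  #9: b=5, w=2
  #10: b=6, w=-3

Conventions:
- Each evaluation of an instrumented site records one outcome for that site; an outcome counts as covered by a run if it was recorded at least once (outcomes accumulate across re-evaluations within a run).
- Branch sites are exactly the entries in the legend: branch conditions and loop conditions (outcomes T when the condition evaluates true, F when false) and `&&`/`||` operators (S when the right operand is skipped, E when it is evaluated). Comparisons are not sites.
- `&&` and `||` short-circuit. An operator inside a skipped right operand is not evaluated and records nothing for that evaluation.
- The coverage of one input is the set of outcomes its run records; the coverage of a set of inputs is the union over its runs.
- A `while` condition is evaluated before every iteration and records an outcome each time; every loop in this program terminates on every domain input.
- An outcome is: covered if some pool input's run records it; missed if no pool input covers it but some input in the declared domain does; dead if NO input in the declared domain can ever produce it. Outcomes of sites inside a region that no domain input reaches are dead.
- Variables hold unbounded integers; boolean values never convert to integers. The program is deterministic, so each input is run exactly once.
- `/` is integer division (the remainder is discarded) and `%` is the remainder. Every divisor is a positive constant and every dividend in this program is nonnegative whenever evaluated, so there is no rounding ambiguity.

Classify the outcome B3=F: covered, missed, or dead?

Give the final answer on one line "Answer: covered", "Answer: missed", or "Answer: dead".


no pool input records B3=F
but domain input (b=8, w=2) does record it -> reachable, so missed
Answer: missed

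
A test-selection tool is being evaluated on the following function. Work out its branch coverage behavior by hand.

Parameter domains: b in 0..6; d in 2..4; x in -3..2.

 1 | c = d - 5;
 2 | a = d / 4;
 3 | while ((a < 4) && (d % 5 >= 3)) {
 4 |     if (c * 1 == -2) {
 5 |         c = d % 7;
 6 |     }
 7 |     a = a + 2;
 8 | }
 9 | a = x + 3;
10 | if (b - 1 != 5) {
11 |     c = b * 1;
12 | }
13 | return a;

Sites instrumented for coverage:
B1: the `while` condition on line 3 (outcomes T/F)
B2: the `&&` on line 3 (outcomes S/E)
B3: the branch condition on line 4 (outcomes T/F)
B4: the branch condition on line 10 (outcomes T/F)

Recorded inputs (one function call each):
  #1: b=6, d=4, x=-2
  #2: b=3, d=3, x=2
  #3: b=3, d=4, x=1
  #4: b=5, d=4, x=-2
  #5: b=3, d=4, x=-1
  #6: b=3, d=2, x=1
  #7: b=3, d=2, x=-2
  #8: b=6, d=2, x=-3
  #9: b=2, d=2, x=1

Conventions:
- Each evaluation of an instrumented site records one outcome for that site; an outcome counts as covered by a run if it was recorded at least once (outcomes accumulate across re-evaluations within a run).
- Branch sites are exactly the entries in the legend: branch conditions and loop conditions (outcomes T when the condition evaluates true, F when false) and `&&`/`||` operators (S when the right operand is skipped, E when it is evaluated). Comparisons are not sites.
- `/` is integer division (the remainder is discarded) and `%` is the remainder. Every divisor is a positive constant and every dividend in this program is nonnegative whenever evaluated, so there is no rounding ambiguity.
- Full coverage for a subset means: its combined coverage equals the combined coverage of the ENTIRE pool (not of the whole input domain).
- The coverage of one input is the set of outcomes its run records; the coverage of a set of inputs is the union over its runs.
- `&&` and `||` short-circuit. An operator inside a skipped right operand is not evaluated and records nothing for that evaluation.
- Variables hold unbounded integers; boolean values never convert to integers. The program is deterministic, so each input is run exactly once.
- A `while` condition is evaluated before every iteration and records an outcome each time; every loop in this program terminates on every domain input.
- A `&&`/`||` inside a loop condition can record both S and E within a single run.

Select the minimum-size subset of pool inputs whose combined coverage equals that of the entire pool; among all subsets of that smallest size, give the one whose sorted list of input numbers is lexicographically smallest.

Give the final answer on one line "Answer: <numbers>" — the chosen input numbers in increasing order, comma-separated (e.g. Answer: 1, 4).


input #1 (b=6, d=4, x=-2): covers B1=T, B1=F, B2=S, B2=E, B3=F, B4=F
input #2 (b=3, d=3, x=2): covers B1=T, B1=F, B2=S, B2=E, B3=T, B3=F, B4=T
input #3 (b=3, d=4, x=1): covers B1=T, B1=F, B2=S, B2=E, B3=F, B4=T
input #4 (b=5, d=4, x=-2): covers B1=T, B1=F, B2=S, B2=E, B3=F, B4=T
input #5 (b=3, d=4, x=-1): covers B1=T, B1=F, B2=S, B2=E, B3=F, B4=T
input #6 (b=3, d=2, x=1): covers B1=F, B2=E, B4=T
input #7 (b=3, d=2, x=-2): covers B1=F, B2=E, B4=T
input #8 (b=6, d=2, x=-3): covers B1=F, B2=E, B4=F
input #9 (b=2, d=2, x=1): covers B1=F, B2=E, B4=T
pool-wide coverage (8 outcomes): B1=T, B1=F, B2=S, B2=E, B3=T, B3=F, B4=T, B4=F
no size-1 subset reaches all 8 outcomes (best union: 7/8)
size 2: inputs {1, 2} cover all 8 outcomes, and no lexicographically smaller subset of this size does
Answer: 1, 2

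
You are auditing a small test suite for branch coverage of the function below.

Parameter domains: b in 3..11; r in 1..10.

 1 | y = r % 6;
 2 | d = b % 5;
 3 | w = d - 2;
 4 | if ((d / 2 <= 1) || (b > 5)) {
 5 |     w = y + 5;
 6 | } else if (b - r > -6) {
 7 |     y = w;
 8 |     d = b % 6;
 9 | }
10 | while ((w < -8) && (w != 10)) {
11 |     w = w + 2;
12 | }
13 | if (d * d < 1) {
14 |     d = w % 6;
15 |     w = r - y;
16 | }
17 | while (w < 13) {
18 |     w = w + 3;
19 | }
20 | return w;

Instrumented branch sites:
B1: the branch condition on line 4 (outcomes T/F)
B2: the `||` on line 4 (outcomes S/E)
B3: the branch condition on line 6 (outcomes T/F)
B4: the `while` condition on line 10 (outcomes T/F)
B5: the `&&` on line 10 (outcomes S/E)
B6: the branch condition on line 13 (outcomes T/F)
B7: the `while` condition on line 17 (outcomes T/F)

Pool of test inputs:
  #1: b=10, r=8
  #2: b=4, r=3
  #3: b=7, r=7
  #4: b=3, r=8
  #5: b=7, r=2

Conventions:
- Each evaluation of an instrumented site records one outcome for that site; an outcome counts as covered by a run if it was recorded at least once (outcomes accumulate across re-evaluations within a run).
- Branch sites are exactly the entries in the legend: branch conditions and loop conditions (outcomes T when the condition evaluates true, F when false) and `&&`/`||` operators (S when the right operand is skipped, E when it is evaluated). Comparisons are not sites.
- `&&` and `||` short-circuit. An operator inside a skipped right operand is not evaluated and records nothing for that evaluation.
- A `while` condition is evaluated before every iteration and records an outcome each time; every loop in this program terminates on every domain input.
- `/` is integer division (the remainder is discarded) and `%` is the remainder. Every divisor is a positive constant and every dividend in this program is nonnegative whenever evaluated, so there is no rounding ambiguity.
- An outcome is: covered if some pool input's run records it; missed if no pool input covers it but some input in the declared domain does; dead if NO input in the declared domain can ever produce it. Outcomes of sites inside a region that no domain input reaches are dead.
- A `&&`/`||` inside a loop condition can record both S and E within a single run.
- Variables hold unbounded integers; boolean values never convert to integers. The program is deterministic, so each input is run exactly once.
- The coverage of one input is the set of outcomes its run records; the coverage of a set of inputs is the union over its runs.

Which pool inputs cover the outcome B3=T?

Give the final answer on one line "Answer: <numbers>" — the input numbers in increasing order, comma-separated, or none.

input #1 (b=10, r=8): misses B3=T
input #2 (b=4, r=3): covers B3=T
input #3 (b=7, r=7): misses B3=T
input #4 (b=3, r=8): misses B3=T
input #5 (b=7, r=2): misses B3=T

Answer: 2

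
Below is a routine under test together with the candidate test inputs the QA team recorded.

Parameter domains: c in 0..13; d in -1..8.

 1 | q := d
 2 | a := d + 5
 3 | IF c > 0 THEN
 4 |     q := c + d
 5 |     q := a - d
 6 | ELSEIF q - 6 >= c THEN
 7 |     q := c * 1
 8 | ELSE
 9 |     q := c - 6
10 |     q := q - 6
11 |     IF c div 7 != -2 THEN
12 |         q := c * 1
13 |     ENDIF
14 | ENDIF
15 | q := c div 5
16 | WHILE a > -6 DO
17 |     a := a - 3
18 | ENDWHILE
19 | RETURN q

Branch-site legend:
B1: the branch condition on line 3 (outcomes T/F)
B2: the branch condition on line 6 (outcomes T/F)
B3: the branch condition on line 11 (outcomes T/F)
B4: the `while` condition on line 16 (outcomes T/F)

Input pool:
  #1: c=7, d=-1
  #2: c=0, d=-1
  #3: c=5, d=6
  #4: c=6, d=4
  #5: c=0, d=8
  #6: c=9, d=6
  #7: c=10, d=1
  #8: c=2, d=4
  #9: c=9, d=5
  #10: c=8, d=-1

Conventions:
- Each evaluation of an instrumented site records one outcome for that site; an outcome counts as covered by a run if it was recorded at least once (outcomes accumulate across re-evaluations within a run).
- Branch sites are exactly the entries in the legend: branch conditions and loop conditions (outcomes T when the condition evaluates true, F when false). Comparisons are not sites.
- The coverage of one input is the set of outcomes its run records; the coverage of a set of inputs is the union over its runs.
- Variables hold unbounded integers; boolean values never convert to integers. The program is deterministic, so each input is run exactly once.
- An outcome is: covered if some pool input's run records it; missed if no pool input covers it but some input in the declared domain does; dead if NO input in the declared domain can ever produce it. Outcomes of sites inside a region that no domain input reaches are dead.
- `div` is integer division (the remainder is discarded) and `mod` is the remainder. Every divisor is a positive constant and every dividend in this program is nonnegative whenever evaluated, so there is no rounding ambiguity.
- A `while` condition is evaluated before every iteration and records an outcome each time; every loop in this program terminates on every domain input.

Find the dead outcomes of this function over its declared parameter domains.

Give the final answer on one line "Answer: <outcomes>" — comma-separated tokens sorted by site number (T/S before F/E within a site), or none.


sweeping the full domain (140 inputs) for each outcome:
  B3=F: never recorded by any domain input -> dead
  reachable outcomes have witnesses, e.g. B1=T (e.g. c=1, d=-1), B1=F (e.g. c=0, d=-1), B2=T (e.g. c=0, d=6), B2=F (e.g. c=0, d=-1)
Answer: B3=F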